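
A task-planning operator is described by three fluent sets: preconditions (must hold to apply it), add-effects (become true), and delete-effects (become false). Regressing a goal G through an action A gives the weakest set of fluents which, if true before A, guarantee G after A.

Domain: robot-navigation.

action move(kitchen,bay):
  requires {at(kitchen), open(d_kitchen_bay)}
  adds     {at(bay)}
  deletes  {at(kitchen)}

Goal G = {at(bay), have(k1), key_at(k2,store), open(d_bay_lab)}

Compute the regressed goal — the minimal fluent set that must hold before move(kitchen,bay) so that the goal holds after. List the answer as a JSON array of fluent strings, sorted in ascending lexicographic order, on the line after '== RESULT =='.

Regress:
  G ∩ del = {}  (empty — regression defined)
  G \ add = {at(bay), have(k1), key_at(k2,store), open(d_bay_lab)} \ {at(bay)} = {have(k1), key_at(k2,store), open(d_bay_lab)}
  ∪ pre   = {have(k1), key_at(k2,store), open(d_bay_lab)} ∪ {at(kitchen), open(d_kitchen_bay)}
          = {at(kitchen), have(k1), key_at(k2,store), open(d_bay_lab), open(d_kitchen_bay)}

== RESULT ==
["at(kitchen)", "have(k1)", "key_at(k2,store)", "open(d_bay_lab)", "open(d_kitchen_bay)"]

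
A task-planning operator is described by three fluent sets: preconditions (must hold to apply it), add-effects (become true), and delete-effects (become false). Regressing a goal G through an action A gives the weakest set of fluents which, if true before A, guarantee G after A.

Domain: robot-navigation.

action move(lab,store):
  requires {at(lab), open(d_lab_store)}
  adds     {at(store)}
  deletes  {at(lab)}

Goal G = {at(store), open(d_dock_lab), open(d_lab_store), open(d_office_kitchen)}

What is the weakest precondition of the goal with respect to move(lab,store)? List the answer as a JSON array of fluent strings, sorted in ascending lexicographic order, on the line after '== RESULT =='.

Regress:
  G ∩ del = {}  (empty — regression defined)
  G \ add = {at(store), open(d_dock_lab), open(d_lab_store), open(d_office_kitchen)} \ {at(store)} = {open(d_dock_lab), open(d_lab_store), open(d_office_kitchen)}
  ∪ pre   = {open(d_dock_lab), open(d_lab_store), open(d_office_kitchen)} ∪ {at(lab), open(d_lab_store)}
          = {at(lab), open(d_dock_lab), open(d_lab_store), open(d_office_kitchen)}

== RESULT ==
["at(lab)", "open(d_dock_lab)", "open(d_lab_store)", "open(d_office_kitchen)"]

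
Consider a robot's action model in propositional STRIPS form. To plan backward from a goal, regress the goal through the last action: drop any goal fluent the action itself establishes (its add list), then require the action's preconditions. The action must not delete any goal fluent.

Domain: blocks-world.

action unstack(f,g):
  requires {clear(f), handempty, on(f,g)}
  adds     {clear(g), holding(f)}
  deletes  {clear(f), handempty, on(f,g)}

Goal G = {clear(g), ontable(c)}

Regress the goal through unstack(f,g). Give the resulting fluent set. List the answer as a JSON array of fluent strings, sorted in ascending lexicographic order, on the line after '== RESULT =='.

Regress:
  G ∩ del = {}  (empty — regression defined)
  G \ add = {clear(g), ontable(c)} \ {clear(g), holding(f)} = {ontable(c)}
  ∪ pre   = {ontable(c)} ∪ {clear(f), handempty, on(f,g)}
          = {clear(f), handempty, on(f,g), ontable(c)}

== RESULT ==
["clear(f)", "handempty", "on(f,g)", "ontable(c)"]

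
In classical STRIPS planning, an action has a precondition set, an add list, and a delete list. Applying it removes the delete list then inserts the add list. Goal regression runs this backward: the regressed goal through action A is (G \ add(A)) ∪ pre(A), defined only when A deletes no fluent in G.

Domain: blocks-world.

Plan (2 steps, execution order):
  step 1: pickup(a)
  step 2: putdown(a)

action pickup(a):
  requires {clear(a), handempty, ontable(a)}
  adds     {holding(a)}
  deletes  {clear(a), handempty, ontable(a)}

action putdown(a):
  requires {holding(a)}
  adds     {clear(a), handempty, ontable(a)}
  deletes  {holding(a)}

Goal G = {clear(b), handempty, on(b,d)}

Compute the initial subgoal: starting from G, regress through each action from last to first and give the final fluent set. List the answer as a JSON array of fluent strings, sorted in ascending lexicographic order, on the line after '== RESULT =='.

Work backward from the goal:
  through step 2 (putdown(a)): drop {handempty}, keep {clear(b), on(b,d)}, require {holding(a)}
    → {clear(b), holding(a), on(b,d)}
  through step 1 (pickup(a)): drop {holding(a)}, keep {clear(b), on(b,d)}, require {clear(a), handempty, ontable(a)}
    → {clear(a), clear(b), handempty, on(b,d), ontable(a)}

== RESULT ==
["clear(a)", "clear(b)", "handempty", "on(b,d)", "ontable(a)"]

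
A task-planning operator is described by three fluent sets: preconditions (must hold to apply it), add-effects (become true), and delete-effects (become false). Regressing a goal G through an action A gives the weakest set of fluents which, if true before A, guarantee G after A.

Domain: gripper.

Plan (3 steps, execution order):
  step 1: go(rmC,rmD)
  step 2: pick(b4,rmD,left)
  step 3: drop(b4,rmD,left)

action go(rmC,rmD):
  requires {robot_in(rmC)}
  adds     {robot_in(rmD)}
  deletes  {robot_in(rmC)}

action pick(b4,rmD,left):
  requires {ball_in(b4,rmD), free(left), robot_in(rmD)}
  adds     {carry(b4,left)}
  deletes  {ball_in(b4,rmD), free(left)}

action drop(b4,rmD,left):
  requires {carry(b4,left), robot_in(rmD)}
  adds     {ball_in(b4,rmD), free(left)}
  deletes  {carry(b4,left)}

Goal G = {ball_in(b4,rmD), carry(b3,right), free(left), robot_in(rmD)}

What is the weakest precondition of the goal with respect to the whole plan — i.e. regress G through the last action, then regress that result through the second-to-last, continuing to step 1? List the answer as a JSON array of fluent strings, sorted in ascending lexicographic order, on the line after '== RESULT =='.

Work backward from the goal:
  through step 3 (drop(b4,rmD,left)): drop {ball_in(b4,rmD), free(left)}, keep {carry(b3,right), robot_in(rmD)}, require {carry(b4,left), robot_in(rmD)}
    → {carry(b3,right), carry(b4,left), robot_in(rmD)}
  through step 2 (pick(b4,rmD,left)): drop {carry(b4,left)}, keep {carry(b3,right), robot_in(rmD)}, require {ball_in(b4,rmD), free(left), robot_in(rmD)}
    → {ball_in(b4,rmD), carry(b3,right), free(left), robot_in(rmD)}
  through step 1 (go(rmC,rmD)): drop {robot_in(rmD)}, keep {ball_in(b4,rmD), carry(b3,right), free(left)}, require {robot_in(rmC)}
    → {ball_in(b4,rmD), carry(b3,right), free(left), robot_in(rmC)}

== RESULT ==
["ball_in(b4,rmD)", "carry(b3,right)", "free(left)", "robot_in(rmC)"]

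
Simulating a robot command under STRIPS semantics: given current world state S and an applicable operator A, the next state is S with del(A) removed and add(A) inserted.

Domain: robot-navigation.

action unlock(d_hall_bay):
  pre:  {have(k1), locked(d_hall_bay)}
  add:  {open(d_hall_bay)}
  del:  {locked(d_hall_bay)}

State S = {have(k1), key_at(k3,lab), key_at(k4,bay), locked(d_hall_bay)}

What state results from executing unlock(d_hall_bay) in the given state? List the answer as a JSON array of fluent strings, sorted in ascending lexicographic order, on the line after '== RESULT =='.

Compute (S \ del) ∪ add:
  pre ⊆ S: {have(k1), locked(d_hall_bay)} ⊆ S  — applicable
  S \ del = {have(k1), key_at(k3,lab), key_at(k4,bay)}
  ∪ add   = {have(k1), key_at(k3,lab), key_at(k4,bay), open(d_hall_bay)}

== RESULT ==
["have(k1)", "key_at(k3,lab)", "key_at(k4,bay)", "open(d_hall_bay)"]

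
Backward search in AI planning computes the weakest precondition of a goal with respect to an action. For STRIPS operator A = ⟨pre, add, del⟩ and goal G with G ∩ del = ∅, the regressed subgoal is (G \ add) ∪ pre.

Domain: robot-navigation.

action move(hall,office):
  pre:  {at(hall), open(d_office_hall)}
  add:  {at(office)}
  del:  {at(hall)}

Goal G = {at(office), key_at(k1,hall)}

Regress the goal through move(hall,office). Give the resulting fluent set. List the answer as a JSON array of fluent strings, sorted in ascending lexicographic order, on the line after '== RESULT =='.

Compute (G \ add) ∪ pre:
  G ∩ del = {}  (empty — regression defined)
  G \ add = {at(office), key_at(k1,hall)} \ {at(office)} = {key_at(k1,hall)}
  ∪ pre   = {key_at(k1,hall)} ∪ {at(hall), open(d_office_hall)}
          = {at(hall), key_at(k1,hall), open(d_office_hall)}

== RESULT ==
["at(hall)", "key_at(k1,hall)", "open(d_office_hall)"]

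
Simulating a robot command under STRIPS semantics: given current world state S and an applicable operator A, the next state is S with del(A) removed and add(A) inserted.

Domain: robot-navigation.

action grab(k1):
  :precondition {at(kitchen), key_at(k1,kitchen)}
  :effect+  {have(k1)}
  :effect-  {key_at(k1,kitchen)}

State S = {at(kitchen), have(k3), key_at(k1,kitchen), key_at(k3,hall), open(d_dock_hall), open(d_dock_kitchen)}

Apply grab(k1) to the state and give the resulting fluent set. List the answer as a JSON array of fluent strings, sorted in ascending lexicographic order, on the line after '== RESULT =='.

Compute (S \ del) ∪ add:
  pre ⊆ S: {at(kitchen), key_at(k1,kitchen)} ⊆ S  — applicable
  S \ del = {at(kitchen), have(k3), key_at(k3,hall), open(d_dock_hall), open(d_dock_kitchen)}
  ∪ add   = {at(kitchen), have(k1), have(k3), key_at(k3,hall), open(d_dock_hall), open(d_dock_kitchen)}

== RESULT ==
["at(kitchen)", "have(k1)", "have(k3)", "key_at(k3,hall)", "open(d_dock_hall)", "open(d_dock_kitchen)"]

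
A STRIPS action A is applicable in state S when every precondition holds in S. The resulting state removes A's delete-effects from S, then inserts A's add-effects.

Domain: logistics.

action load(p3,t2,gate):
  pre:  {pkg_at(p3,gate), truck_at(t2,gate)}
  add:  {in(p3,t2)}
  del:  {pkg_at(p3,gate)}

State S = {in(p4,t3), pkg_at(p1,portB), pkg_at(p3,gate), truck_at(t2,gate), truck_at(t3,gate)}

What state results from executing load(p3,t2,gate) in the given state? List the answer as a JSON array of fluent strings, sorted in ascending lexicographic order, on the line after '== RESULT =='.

Progress:
  pre ⊆ S: {pkg_at(p3,gate), truck_at(t2,gate)} ⊆ S  — applicable
  S \ del = {in(p4,t3), pkg_at(p1,portB), truck_at(t2,gate), truck_at(t3,gate)}
  ∪ add   = {in(p3,t2), in(p4,t3), pkg_at(p1,portB), truck_at(t2,gate), truck_at(t3,gate)}

== RESULT ==
["in(p3,t2)", "in(p4,t3)", "pkg_at(p1,portB)", "truck_at(t2,gate)", "truck_at(t3,gate)"]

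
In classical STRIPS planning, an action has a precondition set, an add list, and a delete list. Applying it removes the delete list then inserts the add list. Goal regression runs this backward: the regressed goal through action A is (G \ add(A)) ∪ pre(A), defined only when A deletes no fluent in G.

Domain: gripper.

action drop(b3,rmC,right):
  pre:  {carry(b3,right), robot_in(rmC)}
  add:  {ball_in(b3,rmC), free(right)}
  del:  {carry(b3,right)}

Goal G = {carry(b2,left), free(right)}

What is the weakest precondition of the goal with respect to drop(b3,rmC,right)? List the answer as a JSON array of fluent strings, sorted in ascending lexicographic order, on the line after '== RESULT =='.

Regress:
  G ∩ del = {}  (empty — regression defined)
  G \ add = {carry(b2,left), free(right)} \ {ball_in(b3,rmC), free(right)} = {carry(b2,left)}
  ∪ pre   = {carry(b2,left)} ∪ {carry(b3,right), robot_in(rmC)}
          = {carry(b2,left), carry(b3,right), robot_in(rmC)}

== RESULT ==
["carry(b2,left)", "carry(b3,right)", "robot_in(rmC)"]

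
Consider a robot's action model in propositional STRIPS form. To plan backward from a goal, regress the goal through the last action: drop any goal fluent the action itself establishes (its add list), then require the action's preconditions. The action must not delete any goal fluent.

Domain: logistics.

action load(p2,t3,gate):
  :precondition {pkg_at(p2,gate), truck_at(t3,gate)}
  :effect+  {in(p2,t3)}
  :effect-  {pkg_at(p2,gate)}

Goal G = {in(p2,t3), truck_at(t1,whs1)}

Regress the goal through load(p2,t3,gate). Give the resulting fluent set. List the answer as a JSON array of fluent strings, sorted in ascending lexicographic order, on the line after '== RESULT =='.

Compute (G \ add) ∪ pre:
  G ∩ del = {}  (empty — regression defined)
  G \ add = {in(p2,t3), truck_at(t1,whs1)} \ {in(p2,t3)} = {truck_at(t1,whs1)}
  ∪ pre   = {truck_at(t1,whs1)} ∪ {pkg_at(p2,gate), truck_at(t3,gate)}
          = {pkg_at(p2,gate), truck_at(t1,whs1), truck_at(t3,gate)}

== RESULT ==
["pkg_at(p2,gate)", "truck_at(t1,whs1)", "truck_at(t3,gate)"]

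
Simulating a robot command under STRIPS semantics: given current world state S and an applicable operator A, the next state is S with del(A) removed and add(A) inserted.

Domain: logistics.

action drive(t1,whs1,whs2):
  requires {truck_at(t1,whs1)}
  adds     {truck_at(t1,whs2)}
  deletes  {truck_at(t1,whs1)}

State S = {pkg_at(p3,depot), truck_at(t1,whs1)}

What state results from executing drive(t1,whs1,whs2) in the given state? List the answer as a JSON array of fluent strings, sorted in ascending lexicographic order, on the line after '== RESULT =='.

Progress:
  pre ⊆ S: {truck_at(t1,whs1)} ⊆ S  — applicable
  S \ del = {pkg_at(p3,depot)}
  ∪ add   = {pkg_at(p3,depot), truck_at(t1,whs2)}

== RESULT ==
["pkg_at(p3,depot)", "truck_at(t1,whs2)"]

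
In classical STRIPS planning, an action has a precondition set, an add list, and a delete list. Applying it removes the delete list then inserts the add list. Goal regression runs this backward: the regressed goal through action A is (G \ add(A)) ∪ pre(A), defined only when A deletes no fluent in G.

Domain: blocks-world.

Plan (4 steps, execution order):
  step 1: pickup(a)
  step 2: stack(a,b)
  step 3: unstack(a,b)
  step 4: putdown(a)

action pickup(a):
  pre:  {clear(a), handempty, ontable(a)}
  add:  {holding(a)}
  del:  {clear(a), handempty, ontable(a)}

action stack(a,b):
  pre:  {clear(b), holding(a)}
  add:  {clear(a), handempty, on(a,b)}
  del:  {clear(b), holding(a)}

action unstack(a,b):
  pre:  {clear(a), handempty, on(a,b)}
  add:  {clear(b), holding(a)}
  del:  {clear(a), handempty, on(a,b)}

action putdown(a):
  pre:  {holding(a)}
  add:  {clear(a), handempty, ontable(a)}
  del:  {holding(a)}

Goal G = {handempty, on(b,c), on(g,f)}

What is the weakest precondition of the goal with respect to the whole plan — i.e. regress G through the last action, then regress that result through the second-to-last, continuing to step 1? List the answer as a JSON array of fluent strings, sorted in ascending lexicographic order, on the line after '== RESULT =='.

Work backward from the goal:
  through step 4 (putdown(a)): drop {handempty}, keep {on(b,c), on(g,f)}, require {holding(a)}
    → {holding(a), on(b,c), on(g,f)}
  through step 3 (unstack(a,b)): drop {holding(a)}, keep {on(b,c), on(g,f)}, require {clear(a), handempty, on(a,b)}
    → {clear(a), handempty, on(a,b), on(b,c), on(g,f)}
  through step 2 (stack(a,b)): drop {clear(a), handempty, on(a,b)}, keep {on(b,c), on(g,f)}, require {clear(b), holding(a)}
    → {clear(b), holding(a), on(b,c), on(g,f)}
  through step 1 (pickup(a)): drop {holding(a)}, keep {clear(b), on(b,c), on(g,f)}, require {clear(a), handempty, ontable(a)}
    → {clear(a), clear(b), handempty, on(b,c), on(g,f), ontable(a)}

== RESULT ==
["clear(a)", "clear(b)", "handempty", "on(b,c)", "on(g,f)", "ontable(a)"]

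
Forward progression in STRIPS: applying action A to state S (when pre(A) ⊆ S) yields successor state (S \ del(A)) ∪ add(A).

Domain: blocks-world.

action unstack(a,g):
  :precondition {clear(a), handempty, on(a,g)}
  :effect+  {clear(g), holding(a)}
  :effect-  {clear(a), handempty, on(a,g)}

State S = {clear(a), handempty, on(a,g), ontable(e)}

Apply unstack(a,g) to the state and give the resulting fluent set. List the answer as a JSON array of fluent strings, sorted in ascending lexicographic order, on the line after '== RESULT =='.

Progress:
  pre ⊆ S: {clear(a), handempty, on(a,g)} ⊆ S  — applicable
  S \ del = {ontable(e)}
  ∪ add   = {clear(g), holding(a), ontable(e)}

== RESULT ==
["clear(g)", "holding(a)", "ontable(e)"]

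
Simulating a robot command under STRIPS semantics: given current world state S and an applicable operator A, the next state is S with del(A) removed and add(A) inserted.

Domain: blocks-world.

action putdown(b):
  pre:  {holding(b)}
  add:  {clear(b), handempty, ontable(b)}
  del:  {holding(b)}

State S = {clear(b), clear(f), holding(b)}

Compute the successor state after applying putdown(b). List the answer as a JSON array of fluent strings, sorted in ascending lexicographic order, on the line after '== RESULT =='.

Progress:
  pre ⊆ S: {holding(b)} ⊆ S  — applicable
  S \ del = {clear(b), clear(f)}
  ∪ add   = {clear(b), clear(f), handempty, ontable(b)}

== RESULT ==
["clear(b)", "clear(f)", "handempty", "ontable(b)"]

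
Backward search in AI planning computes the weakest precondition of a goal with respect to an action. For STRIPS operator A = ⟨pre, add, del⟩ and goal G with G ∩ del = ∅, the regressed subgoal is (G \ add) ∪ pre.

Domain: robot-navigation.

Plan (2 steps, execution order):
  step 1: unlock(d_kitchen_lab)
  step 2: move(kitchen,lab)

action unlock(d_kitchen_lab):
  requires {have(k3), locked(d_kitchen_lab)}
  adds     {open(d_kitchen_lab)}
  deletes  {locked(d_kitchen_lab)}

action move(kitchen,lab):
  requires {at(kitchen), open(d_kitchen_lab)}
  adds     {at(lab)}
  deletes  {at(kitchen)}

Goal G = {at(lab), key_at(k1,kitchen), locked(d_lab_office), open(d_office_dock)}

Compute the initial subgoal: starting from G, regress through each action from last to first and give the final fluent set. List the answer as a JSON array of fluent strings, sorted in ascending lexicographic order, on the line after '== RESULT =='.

Work backward from the goal:
  through step 2 (move(kitchen,lab)): drop {at(lab)}, keep {key_at(k1,kitchen), locked(d_lab_office), open(d_office_dock)}, require {at(kitchen), open(d_kitchen_lab)}
    → {at(kitchen), key_at(k1,kitchen), locked(d_lab_office), open(d_kitchen_lab), open(d_office_dock)}
  through step 1 (unlock(d_kitchen_lab)): drop {open(d_kitchen_lab)}, keep {at(kitchen), key_at(k1,kitchen), locked(d_lab_office), open(d_office_dock)}, require {have(k3), locked(d_kitchen_lab)}
    → {at(kitchen), have(k3), key_at(k1,kitchen), locked(d_kitchen_lab), locked(d_lab_office), open(d_office_dock)}

== RESULT ==
["at(kitchen)", "have(k3)", "key_at(k1,kitchen)", "locked(d_kitchen_lab)", "locked(d_lab_office)", "open(d_office_dock)"]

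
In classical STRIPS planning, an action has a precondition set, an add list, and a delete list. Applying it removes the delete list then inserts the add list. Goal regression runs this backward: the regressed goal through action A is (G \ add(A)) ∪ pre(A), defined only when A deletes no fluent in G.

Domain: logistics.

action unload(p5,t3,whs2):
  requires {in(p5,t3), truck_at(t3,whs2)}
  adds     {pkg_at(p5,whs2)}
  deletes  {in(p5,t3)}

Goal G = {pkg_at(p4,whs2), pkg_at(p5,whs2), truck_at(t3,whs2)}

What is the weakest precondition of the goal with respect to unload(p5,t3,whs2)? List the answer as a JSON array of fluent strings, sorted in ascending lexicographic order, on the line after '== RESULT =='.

Compute (G \ add) ∪ pre:
  G ∩ del = {}  (empty — regression defined)
  G \ add = {pkg_at(p4,whs2), pkg_at(p5,whs2), truck_at(t3,whs2)} \ {pkg_at(p5,whs2)} = {pkg_at(p4,whs2), truck_at(t3,whs2)}
  ∪ pre   = {pkg_at(p4,whs2), truck_at(t3,whs2)} ∪ {in(p5,t3), truck_at(t3,whs2)}
          = {in(p5,t3), pkg_at(p4,whs2), truck_at(t3,whs2)}

== RESULT ==
["in(p5,t3)", "pkg_at(p4,whs2)", "truck_at(t3,whs2)"]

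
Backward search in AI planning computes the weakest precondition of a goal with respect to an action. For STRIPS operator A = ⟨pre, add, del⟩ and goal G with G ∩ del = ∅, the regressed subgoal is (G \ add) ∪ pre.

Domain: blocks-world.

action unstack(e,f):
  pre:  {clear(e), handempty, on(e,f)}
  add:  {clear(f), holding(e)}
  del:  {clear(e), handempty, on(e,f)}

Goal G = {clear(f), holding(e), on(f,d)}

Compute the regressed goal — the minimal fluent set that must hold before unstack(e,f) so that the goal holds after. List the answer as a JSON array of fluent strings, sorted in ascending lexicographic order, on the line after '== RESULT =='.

Compute (G \ add) ∪ pre:
  G ∩ del = {}  (empty — regression defined)
  G \ add = {clear(f), holding(e), on(f,d)} \ {clear(f), holding(e)} = {on(f,d)}
  ∪ pre   = {on(f,d)} ∪ {clear(e), handempty, on(e,f)}
          = {clear(e), handempty, on(e,f), on(f,d)}

== RESULT ==
["clear(e)", "handempty", "on(e,f)", "on(f,d)"]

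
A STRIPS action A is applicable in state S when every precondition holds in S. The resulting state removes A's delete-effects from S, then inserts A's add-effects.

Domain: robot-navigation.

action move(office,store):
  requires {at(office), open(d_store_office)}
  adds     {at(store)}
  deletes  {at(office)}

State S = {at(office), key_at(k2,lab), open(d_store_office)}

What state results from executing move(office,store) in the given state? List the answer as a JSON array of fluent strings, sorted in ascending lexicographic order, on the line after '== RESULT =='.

Progress:
  pre ⊆ S: {at(office), open(d_store_office)} ⊆ S  — applicable
  S \ del = {key_at(k2,lab), open(d_store_office)}
  ∪ add   = {at(store), key_at(k2,lab), open(d_store_office)}

== RESULT ==
["at(store)", "key_at(k2,lab)", "open(d_store_office)"]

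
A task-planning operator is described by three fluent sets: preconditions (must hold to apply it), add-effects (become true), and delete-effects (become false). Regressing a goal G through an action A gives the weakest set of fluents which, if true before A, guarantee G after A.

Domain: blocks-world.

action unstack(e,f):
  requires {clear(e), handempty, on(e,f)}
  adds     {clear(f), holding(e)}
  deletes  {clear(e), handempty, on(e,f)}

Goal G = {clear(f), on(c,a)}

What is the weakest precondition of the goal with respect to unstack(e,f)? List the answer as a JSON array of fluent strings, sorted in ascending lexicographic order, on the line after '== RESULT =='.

Compute (G \ add) ∪ pre:
  G ∩ del = {}  (empty — regression defined)
  G \ add = {clear(f), on(c,a)} \ {clear(f), holding(e)} = {on(c,a)}
  ∪ pre   = {on(c,a)} ∪ {clear(e), handempty, on(e,f)}
          = {clear(e), handempty, on(c,a), on(e,f)}

== RESULT ==
["clear(e)", "handempty", "on(c,a)", "on(e,f)"]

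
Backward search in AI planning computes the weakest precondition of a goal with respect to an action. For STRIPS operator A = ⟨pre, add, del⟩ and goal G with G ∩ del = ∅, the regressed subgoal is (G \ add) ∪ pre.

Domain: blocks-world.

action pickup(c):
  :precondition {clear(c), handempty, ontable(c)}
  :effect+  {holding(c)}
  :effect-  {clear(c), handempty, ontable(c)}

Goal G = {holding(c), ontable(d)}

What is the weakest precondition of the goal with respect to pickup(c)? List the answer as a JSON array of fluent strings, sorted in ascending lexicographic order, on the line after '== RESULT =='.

Regress:
  G ∩ del = {}  (empty — regression defined)
  G \ add = {holding(c), ontable(d)} \ {holding(c)} = {ontable(d)}
  ∪ pre   = {ontable(d)} ∪ {clear(c), handempty, ontable(c)}
          = {clear(c), handempty, ontable(c), ontable(d)}

== RESULT ==
["clear(c)", "handempty", "ontable(c)", "ontable(d)"]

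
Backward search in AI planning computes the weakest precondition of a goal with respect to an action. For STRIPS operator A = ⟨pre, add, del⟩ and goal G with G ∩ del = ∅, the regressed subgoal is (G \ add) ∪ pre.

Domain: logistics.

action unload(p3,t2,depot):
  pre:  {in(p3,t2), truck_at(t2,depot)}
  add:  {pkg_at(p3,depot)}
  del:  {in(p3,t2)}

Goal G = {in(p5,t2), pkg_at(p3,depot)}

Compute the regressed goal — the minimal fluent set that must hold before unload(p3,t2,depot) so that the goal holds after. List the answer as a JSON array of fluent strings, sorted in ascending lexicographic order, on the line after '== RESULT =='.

Compute (G \ add) ∪ pre:
  G ∩ del = {}  (empty — regression defined)
  G \ add = {in(p5,t2), pkg_at(p3,depot)} \ {pkg_at(p3,depot)} = {in(p5,t2)}
  ∪ pre   = {in(p5,t2)} ∪ {in(p3,t2), truck_at(t2,depot)}
          = {in(p3,t2), in(p5,t2), truck_at(t2,depot)}

== RESULT ==
["in(p3,t2)", "in(p5,t2)", "truck_at(t2,depot)"]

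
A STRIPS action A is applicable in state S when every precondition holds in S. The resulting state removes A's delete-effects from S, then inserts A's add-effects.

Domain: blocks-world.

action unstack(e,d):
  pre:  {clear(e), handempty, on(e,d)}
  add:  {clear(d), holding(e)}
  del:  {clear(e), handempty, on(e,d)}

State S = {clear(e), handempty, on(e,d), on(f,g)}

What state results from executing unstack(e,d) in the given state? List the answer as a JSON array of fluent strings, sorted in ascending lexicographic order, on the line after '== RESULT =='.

Progress:
  pre ⊆ S: {clear(e), handempty, on(e,d)} ⊆ S  — applicable
  S \ del = {on(f,g)}
  ∪ add   = {clear(d), holding(e), on(f,g)}

== RESULT ==
["clear(d)", "holding(e)", "on(f,g)"]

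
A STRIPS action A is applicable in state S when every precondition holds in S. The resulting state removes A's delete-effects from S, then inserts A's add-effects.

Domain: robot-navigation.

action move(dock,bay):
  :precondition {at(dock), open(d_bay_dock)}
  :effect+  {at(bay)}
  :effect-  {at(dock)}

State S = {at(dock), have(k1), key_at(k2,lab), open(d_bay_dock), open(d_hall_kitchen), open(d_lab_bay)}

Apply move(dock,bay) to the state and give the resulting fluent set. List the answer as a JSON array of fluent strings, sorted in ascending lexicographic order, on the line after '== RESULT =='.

Compute (S \ del) ∪ add:
  pre ⊆ S: {at(dock), open(d_bay_dock)} ⊆ S  — applicable
  S \ del = {have(k1), key_at(k2,lab), open(d_bay_dock), open(d_hall_kitchen), open(d_lab_bay)}
  ∪ add   = {at(bay), have(k1), key_at(k2,lab), open(d_bay_dock), open(d_hall_kitchen), open(d_lab_bay)}

== RESULT ==
["at(bay)", "have(k1)", "key_at(k2,lab)", "open(d_bay_dock)", "open(d_hall_kitchen)", "open(d_lab_bay)"]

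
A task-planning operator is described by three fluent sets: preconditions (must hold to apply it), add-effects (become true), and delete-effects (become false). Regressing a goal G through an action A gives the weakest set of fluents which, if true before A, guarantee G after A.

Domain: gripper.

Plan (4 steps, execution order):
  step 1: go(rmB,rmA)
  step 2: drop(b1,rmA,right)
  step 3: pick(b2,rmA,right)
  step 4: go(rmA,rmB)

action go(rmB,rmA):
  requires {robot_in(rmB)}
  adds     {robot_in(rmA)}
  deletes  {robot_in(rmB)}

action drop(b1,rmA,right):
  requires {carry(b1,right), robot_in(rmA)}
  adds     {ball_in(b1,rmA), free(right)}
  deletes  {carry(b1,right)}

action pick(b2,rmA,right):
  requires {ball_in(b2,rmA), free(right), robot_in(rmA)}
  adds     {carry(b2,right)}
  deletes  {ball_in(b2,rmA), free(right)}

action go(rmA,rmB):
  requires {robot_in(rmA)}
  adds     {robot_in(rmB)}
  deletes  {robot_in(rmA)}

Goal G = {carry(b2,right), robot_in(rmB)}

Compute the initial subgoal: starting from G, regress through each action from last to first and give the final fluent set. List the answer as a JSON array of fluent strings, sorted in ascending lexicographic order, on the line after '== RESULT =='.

Work backward from the goal:
  through step 4 (go(rmA,rmB)): drop {robot_in(rmB)}, keep {carry(b2,right)}, require {robot_in(rmA)}
    → {carry(b2,right), robot_in(rmA)}
  through step 3 (pick(b2,rmA,right)): drop {carry(b2,right)}, keep {robot_in(rmA)}, require {ball_in(b2,rmA), free(right), robot_in(rmA)}
    → {ball_in(b2,rmA), free(right), robot_in(rmA)}
  through step 2 (drop(b1,rmA,right)): drop {free(right)}, keep {ball_in(b2,rmA), robot_in(rmA)}, require {carry(b1,right), robot_in(rmA)}
    → {ball_in(b2,rmA), carry(b1,right), robot_in(rmA)}
  through step 1 (go(rmB,rmA)): drop {robot_in(rmA)}, keep {ball_in(b2,rmA), carry(b1,right)}, require {robot_in(rmB)}
    → {ball_in(b2,rmA), carry(b1,right), robot_in(rmB)}

== RESULT ==
["ball_in(b2,rmA)", "carry(b1,right)", "robot_in(rmB)"]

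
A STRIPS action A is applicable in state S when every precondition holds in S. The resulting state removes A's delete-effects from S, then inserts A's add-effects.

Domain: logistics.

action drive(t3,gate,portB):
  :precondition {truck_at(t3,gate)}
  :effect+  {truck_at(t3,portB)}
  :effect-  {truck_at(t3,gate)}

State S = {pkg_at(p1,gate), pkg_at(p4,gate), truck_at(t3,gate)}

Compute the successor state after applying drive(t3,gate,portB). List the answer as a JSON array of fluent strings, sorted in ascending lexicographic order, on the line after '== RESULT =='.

Progress:
  pre ⊆ S: {truck_at(t3,gate)} ⊆ S  — applicable
  S \ del = {pkg_at(p1,gate), pkg_at(p4,gate)}
  ∪ add   = {pkg_at(p1,gate), pkg_at(p4,gate), truck_at(t3,portB)}

== RESULT ==
["pkg_at(p1,gate)", "pkg_at(p4,gate)", "truck_at(t3,portB)"]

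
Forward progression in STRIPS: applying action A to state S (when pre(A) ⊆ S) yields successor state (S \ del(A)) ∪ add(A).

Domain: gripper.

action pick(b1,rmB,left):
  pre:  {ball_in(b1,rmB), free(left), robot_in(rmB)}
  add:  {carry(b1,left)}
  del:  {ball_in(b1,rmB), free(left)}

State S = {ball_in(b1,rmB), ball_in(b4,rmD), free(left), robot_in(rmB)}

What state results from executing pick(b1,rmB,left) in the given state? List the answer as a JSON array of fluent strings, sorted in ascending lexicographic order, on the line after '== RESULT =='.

Compute (S \ del) ∪ add:
  pre ⊆ S: {ball_in(b1,rmB), free(left), robot_in(rmB)} ⊆ S  — applicable
  S \ del = {ball_in(b4,rmD), robot_in(rmB)}
  ∪ add   = {ball_in(b4,rmD), carry(b1,left), robot_in(rmB)}

== RESULT ==
["ball_in(b4,rmD)", "carry(b1,left)", "robot_in(rmB)"]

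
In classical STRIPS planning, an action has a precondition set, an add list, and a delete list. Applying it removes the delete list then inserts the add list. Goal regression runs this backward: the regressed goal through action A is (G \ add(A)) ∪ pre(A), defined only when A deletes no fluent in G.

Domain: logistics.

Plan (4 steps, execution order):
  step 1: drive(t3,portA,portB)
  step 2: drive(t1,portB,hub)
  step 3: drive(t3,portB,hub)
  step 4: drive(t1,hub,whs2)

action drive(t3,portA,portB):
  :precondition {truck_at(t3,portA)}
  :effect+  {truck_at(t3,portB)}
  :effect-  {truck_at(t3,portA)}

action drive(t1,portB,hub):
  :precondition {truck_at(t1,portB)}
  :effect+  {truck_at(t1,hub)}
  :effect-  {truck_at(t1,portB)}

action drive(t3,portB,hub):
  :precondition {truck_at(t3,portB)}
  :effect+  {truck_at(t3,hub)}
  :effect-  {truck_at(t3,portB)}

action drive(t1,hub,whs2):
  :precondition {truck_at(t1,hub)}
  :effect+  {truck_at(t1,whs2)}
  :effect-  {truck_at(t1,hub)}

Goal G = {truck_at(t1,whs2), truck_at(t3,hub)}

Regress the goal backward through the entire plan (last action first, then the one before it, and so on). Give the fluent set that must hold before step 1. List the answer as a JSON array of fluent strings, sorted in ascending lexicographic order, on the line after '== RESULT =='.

Regress step by step:
  through step 4 (drive(t1,hub,whs2)): drop {truck_at(t1,whs2)}, keep {truck_at(t3,hub)}, require {truck_at(t1,hub)}
    → {truck_at(t1,hub), truck_at(t3,hub)}
  through step 3 (drive(t3,portB,hub)): drop {truck_at(t3,hub)}, keep {truck_at(t1,hub)}, require {truck_at(t3,portB)}
    → {truck_at(t1,hub), truck_at(t3,portB)}
  through step 2 (drive(t1,portB,hub)): drop {truck_at(t1,hub)}, keep {truck_at(t3,portB)}, require {truck_at(t1,portB)}
    → {truck_at(t1,portB), truck_at(t3,portB)}
  through step 1 (drive(t3,portA,portB)): drop {truck_at(t3,portB)}, keep {truck_at(t1,portB)}, require {truck_at(t3,portA)}
    → {truck_at(t1,portB), truck_at(t3,portA)}

== RESULT ==
["truck_at(t1,portB)", "truck_at(t3,portA)"]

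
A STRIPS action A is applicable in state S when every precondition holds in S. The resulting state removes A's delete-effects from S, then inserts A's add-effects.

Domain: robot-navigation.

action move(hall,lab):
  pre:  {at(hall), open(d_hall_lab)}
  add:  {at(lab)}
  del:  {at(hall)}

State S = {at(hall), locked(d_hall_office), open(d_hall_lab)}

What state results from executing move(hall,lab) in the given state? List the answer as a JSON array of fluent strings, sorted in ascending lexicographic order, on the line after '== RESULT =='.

Progress:
  pre ⊆ S: {at(hall), open(d_hall_lab)} ⊆ S  — applicable
  S \ del = {locked(d_hall_office), open(d_hall_lab)}
  ∪ add   = {at(lab), locked(d_hall_office), open(d_hall_lab)}

== RESULT ==
["at(lab)", "locked(d_hall_office)", "open(d_hall_lab)"]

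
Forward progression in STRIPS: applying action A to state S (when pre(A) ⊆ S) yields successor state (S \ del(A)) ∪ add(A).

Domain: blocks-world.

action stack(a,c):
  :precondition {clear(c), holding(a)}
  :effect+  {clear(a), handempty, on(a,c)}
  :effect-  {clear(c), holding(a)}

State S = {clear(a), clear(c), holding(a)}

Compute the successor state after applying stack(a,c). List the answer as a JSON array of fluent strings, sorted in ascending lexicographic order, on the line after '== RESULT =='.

Compute (S \ del) ∪ add:
  pre ⊆ S: {clear(c), holding(a)} ⊆ S  — applicable
  S \ del = {clear(a)}
  ∪ add   = {clear(a), handempty, on(a,c)}

== RESULT ==
["clear(a)", "handempty", "on(a,c)"]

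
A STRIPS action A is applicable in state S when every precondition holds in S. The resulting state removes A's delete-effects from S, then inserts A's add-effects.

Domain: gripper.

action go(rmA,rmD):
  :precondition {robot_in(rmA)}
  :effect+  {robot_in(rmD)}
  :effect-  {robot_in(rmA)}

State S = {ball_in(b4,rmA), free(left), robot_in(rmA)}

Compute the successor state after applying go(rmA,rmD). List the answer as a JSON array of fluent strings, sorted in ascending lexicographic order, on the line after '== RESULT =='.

Compute (S \ del) ∪ add:
  pre ⊆ S: {robot_in(rmA)} ⊆ S  — applicable
  S \ del = {ball_in(b4,rmA), free(left)}
  ∪ add   = {ball_in(b4,rmA), free(left), robot_in(rmD)}

== RESULT ==
["ball_in(b4,rmA)", "free(left)", "robot_in(rmD)"]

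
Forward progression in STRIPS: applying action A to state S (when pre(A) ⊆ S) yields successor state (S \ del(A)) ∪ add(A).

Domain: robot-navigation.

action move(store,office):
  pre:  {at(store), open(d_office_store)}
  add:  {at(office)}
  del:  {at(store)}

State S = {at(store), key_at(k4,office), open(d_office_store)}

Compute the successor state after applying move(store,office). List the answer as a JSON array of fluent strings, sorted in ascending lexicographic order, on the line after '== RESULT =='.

Compute (S \ del) ∪ add:
  pre ⊆ S: {at(store), open(d_office_store)} ⊆ S  — applicable
  S \ del = {key_at(k4,office), open(d_office_store)}
  ∪ add   = {at(office), key_at(k4,office), open(d_office_store)}

== RESULT ==
["at(office)", "key_at(k4,office)", "open(d_office_store)"]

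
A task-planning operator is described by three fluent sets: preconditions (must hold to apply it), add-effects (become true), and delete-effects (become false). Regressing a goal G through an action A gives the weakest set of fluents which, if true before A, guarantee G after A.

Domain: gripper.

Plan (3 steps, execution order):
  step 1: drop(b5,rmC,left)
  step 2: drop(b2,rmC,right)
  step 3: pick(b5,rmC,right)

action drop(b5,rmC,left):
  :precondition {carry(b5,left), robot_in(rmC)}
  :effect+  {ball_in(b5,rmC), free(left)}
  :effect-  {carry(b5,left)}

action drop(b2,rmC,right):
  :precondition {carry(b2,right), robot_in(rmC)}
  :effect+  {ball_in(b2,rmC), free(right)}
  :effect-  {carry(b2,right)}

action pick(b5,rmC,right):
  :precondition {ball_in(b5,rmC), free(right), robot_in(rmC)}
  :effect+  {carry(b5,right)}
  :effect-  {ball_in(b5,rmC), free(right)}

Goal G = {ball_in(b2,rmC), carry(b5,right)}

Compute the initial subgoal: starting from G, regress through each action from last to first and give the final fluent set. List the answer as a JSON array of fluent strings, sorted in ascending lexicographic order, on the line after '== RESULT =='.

Regress step by step:
  through step 3 (pick(b5,rmC,right)): drop {carry(b5,right)}, keep {ball_in(b2,rmC)}, require {ball_in(b5,rmC), free(right), robot_in(rmC)}
    → {ball_in(b2,rmC), ball_in(b5,rmC), free(right), robot_in(rmC)}
  through step 2 (drop(b2,rmC,right)): drop {ball_in(b2,rmC), free(right)}, keep {ball_in(b5,rmC), robot_in(rmC)}, require {carry(b2,right), robot_in(rmC)}
    → {ball_in(b5,rmC), carry(b2,right), robot_in(rmC)}
  through step 1 (drop(b5,rmC,left)): drop {ball_in(b5,rmC)}, keep {carry(b2,right), robot_in(rmC)}, require {carry(b5,left), robot_in(rmC)}
    → {carry(b2,right), carry(b5,left), robot_in(rmC)}

== RESULT ==
["carry(b2,right)", "carry(b5,left)", "robot_in(rmC)"]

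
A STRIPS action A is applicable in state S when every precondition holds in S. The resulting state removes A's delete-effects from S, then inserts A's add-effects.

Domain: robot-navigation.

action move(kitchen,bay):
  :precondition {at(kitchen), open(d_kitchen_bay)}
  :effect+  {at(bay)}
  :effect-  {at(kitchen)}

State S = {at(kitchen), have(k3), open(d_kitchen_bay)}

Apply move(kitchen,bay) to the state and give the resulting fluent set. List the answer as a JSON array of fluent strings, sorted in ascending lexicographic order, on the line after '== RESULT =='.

Progress:
  pre ⊆ S: {at(kitchen), open(d_kitchen_bay)} ⊆ S  — applicable
  S \ del = {have(k3), open(d_kitchen_bay)}
  ∪ add   = {at(bay), have(k3), open(d_kitchen_bay)}

== RESULT ==
["at(bay)", "have(k3)", "open(d_kitchen_bay)"]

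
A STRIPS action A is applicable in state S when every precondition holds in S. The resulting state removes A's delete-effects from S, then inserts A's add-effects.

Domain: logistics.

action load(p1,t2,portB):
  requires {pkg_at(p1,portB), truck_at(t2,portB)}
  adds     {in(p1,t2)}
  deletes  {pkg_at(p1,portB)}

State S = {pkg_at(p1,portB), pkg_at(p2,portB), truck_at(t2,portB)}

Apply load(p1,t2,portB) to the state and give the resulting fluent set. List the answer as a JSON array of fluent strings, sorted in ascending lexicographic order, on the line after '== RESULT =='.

Progress:
  pre ⊆ S: {pkg_at(p1,portB), truck_at(t2,portB)} ⊆ S  — applicable
  S \ del = {pkg_at(p2,portB), truck_at(t2,portB)}
  ∪ add   = {in(p1,t2), pkg_at(p2,portB), truck_at(t2,portB)}

== RESULT ==
["in(p1,t2)", "pkg_at(p2,portB)", "truck_at(t2,portB)"]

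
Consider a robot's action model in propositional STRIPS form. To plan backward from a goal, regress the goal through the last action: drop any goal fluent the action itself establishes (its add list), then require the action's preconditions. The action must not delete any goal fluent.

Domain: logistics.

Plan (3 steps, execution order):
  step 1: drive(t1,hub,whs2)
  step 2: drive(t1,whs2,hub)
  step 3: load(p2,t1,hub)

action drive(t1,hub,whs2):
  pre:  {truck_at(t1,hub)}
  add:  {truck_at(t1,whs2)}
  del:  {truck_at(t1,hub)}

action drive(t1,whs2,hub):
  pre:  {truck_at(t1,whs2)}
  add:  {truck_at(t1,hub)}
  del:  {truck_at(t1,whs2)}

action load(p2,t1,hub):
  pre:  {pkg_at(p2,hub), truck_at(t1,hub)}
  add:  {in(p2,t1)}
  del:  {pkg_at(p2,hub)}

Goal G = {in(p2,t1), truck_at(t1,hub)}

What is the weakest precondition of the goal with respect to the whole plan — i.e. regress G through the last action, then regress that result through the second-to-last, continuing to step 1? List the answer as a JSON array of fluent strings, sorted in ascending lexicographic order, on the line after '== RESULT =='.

Regress step by step:
  through step 3 (load(p2,t1,hub)): drop {in(p2,t1)}, keep {truck_at(t1,hub)}, require {pkg_at(p2,hub), truck_at(t1,hub)}
    → {pkg_at(p2,hub), truck_at(t1,hub)}
  through step 2 (drive(t1,whs2,hub)): drop {truck_at(t1,hub)}, keep {pkg_at(p2,hub)}, require {truck_at(t1,whs2)}
    → {pkg_at(p2,hub), truck_at(t1,whs2)}
  through step 1 (drive(t1,hub,whs2)): drop {truck_at(t1,whs2)}, keep {pkg_at(p2,hub)}, require {truck_at(t1,hub)}
    → {pkg_at(p2,hub), truck_at(t1,hub)}

== RESULT ==
["pkg_at(p2,hub)", "truck_at(t1,hub)"]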